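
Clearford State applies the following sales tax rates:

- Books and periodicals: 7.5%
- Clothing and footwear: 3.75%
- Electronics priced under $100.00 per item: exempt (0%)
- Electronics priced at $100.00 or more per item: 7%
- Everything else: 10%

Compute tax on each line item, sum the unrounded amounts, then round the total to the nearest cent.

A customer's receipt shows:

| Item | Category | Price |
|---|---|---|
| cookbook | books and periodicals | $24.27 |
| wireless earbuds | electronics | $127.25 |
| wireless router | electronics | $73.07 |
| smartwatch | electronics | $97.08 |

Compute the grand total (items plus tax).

Cookbook $24.27: books and periodicals → 7.5% → $1.82025
Wireless earbuds $127.25: electronics, $100.00 or more → 7% → $8.9075
Wireless router $73.07: electronics, under $100.00 → 0% → $0.00
Smartwatch $97.08: electronics, under $100.00 → 0% → $0.00
Subtotal = $321.67; unrounded tax = $10.72775 → $10.73; total due = $332.40

$332.40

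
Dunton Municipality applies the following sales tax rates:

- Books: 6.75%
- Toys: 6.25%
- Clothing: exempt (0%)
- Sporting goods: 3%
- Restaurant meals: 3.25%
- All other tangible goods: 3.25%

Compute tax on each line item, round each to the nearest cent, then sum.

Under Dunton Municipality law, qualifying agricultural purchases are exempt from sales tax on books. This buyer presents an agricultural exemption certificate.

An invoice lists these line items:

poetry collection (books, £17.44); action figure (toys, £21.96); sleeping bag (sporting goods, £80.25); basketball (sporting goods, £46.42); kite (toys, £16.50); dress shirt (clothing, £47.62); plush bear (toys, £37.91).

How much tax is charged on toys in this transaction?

Action figure £21.96: toys → 6.25% → £1.37
Kite £16.50: toys → 6.25% → £1.03
Plush bear £37.91: toys → 6.25% → £2.37
Tax on toys = £1.37 + £1.03 + £2.37 = £4.77

£4.77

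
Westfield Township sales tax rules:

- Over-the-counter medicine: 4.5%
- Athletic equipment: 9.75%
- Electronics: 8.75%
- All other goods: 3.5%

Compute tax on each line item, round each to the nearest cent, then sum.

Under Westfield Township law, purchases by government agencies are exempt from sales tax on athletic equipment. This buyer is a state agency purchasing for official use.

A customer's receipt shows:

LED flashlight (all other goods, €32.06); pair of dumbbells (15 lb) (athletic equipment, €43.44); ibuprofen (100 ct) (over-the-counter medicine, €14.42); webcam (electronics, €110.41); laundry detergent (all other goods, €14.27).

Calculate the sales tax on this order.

€11.93

LED flashlight €32.06: all other goods → 3.5% → €1.12
Pair of dumbbells (15 lb) €43.44: athletic equipment, buyer-exempt → 0% → €0.00
Ibuprofen (100 ct) €14.42: over-the-counter medicine → 4.5% → €0.65
Webcam €110.41: electronics → 8.75% → €9.66
Laundry detergent €14.27: all other goods → 3.5% → €0.50
Total tax = €1.12 + €0.65 + €9.66 + €0.50 = €11.93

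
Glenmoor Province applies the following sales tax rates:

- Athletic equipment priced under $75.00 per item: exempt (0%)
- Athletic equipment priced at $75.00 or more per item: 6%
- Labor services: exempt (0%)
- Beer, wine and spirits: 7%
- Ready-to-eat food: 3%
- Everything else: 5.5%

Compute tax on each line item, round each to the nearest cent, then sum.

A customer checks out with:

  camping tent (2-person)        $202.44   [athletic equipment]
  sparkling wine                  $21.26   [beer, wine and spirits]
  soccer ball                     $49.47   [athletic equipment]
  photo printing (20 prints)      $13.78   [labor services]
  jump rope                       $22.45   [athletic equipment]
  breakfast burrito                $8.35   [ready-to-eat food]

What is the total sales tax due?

$13.89

Camping tent (2-person) $202.44: athletic equipment, $75.00 or more → 6% → $12.15
Sparkling wine $21.26: beer, wine and spirits → 7% → $1.49
Soccer ball $49.47: athletic equipment, under $75.00 → 0% → $0.00
Photo printing (20 prints) $13.78: labor services → 0% → $0.00
Jump rope $22.45: athletic equipment, under $75.00 → 0% → $0.00
Breakfast burrito $8.35: ready-to-eat food → 3% → $0.25
Total tax = $12.15 + $1.49 + $0.25 = $13.89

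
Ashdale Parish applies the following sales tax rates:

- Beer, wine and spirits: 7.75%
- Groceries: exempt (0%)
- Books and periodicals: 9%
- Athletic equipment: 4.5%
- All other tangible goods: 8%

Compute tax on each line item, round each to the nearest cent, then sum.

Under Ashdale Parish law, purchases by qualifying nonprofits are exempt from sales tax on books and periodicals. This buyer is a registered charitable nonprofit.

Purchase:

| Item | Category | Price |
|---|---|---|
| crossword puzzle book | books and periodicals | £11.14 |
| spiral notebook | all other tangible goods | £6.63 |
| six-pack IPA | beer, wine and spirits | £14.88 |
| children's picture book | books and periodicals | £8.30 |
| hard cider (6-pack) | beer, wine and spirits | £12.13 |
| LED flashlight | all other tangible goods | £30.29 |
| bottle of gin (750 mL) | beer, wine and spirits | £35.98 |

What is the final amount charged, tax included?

£127.18

Crossword puzzle book £11.14: books and periodicals, buyer-exempt → 0% → £0.00
Spiral notebook £6.63: all other tangible goods → 8% → £0.53
Six-pack IPA £14.88: beer, wine and spirits → 7.75% → £1.15
Children's picture book £8.30: books and periodicals, buyer-exempt → 0% → £0.00
Hard cider (6-pack) £12.13: beer, wine and spirits → 7.75% → £0.94
LED flashlight £30.29: all other tangible goods → 8% → £2.42
Bottle of gin (750 mL) £35.98: beer, wine and spirits → 7.75% → £2.79
Subtotal = £119.35; tax = £7.83; total due = £127.18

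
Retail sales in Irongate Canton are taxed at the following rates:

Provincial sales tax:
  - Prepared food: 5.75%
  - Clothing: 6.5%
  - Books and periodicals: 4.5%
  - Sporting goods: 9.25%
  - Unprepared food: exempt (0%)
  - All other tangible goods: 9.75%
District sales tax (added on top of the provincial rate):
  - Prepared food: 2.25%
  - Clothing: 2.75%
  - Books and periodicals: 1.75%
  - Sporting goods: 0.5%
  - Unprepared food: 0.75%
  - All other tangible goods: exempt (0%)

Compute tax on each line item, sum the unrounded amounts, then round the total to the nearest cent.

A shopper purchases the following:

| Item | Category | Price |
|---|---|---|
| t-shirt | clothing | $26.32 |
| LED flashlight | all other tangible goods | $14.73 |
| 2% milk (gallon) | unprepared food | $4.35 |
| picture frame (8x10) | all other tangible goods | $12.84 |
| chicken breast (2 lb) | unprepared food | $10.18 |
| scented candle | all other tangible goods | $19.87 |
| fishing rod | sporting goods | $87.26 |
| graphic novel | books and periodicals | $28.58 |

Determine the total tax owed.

$17.46

T-shirt $26.32: clothing → 6.5% + 2.75% district = 9.25% → $2.4346
LED flashlight $14.73: all other tangible goods → 9.75% + 0% district = 9.75% → $1.436175
2% milk (gallon) $4.35: unprepared food → 0% + 0.75% district = 0.75% → $0.032625
Picture frame (8x10) $12.84: all other tangible goods → 9.75% + 0% district = 9.75% → $1.2519
Chicken breast (2 lb) $10.18: unprepared food → 0% + 0.75% district = 0.75% → $0.07635
Scented candle $19.87: all other tangible goods → 9.75% + 0% district = 9.75% → $1.937325
Fishing rod $87.26: sporting goods → 9.25% + 0.5% district = 9.75% → $8.50785
Graphic novel $28.58: books and periodicals → 4.5% + 1.75% district = 6.25% → $1.78625
Unrounded tax sum = $17.463075 → $17.46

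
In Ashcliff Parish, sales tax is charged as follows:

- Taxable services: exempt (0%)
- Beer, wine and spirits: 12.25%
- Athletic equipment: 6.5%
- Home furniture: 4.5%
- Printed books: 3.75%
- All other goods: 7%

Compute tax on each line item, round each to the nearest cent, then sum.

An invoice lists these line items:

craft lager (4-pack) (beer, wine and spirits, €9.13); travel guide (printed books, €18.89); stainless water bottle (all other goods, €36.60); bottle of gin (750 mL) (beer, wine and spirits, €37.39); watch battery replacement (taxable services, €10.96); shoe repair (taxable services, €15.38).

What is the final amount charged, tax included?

Craft lager (4-pack) €9.13: beer, wine and spirits → 12.25% → €1.12
Travel guide €18.89: printed books → 3.75% → €0.71
Stainless water bottle €36.60: all other goods → 7% → €2.56
Bottle of gin (750 mL) €37.39: beer, wine and spirits → 12.25% → €4.58
Watch battery replacement €10.96: taxable services → 0% → €0.00
Shoe repair €15.38: taxable services → 0% → €0.00
Subtotal = €128.35; tax = €8.97; total due = €137.32

€137.32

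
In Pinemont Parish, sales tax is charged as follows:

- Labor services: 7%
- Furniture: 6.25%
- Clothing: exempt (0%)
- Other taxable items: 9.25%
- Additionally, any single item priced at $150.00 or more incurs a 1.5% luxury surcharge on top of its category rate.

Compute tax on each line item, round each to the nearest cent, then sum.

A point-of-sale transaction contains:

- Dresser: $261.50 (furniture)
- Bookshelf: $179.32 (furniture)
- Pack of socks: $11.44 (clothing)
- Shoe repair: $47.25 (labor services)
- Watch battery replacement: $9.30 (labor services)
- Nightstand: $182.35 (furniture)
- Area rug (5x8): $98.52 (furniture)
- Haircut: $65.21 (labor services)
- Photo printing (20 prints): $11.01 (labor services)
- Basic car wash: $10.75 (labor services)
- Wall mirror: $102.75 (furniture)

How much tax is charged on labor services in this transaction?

Shoe repair $47.25: labor services → 7% → $3.31
Watch battery replacement $9.30: labor services → 7% → $0.65
Haircut $65.21: labor services → 7% → $4.56
Photo printing (20 prints) $11.01: labor services → 7% → $0.77
Basic car wash $10.75: labor services → 7% → $0.75
Tax on labor services = $3.31 + $0.65 + $4.56 + $0.77 + $0.75 = $10.04

$10.04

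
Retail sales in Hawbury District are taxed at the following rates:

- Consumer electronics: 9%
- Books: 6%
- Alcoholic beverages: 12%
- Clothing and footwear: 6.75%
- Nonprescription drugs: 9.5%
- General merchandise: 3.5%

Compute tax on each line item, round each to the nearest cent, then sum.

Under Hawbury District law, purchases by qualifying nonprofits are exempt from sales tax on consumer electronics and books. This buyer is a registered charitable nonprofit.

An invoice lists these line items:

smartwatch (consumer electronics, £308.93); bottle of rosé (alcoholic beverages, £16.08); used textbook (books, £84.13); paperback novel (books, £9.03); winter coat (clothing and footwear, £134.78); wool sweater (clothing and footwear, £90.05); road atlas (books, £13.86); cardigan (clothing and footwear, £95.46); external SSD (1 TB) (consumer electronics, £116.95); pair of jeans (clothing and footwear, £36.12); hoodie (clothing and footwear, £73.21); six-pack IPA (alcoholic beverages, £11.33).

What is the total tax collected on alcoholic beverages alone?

£3.29

Bottle of rosé £16.08: alcoholic beverages → 12% → £1.93
Six-pack IPA £11.33: alcoholic beverages → 12% → £1.36
Tax on alcoholic beverages = £1.93 + £1.36 = £3.29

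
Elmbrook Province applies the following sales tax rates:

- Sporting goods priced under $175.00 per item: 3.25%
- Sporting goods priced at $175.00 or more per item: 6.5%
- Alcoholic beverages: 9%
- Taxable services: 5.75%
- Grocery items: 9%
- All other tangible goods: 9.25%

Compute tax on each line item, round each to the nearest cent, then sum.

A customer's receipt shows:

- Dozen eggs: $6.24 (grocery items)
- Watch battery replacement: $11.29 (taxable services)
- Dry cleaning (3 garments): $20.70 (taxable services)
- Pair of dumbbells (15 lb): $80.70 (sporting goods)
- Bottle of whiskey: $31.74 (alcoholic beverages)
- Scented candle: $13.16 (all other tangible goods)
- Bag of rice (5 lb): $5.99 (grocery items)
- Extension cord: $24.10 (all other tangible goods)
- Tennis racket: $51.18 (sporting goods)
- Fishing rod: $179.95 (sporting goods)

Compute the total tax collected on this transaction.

$25.23

Dozen eggs $6.24: grocery items → 9% → $0.56
Watch battery replacement $11.29: taxable services → 5.75% → $0.65
Dry cleaning (3 garments) $20.70: taxable services → 5.75% → $1.19
Pair of dumbbells (15 lb) $80.70: sporting goods, under $175.00 → 3.25% → $2.62
Bottle of whiskey $31.74: alcoholic beverages → 9% → $2.86
Scented candle $13.16: all other tangible goods → 9.25% → $1.22
Bag of rice (5 lb) $5.99: grocery items → 9% → $0.54
Extension cord $24.10: all other tangible goods → 9.25% → $2.23
Tennis racket $51.18: sporting goods, under $175.00 → 3.25% → $1.66
Fishing rod $179.95: sporting goods, $175.00 or more → 6.5% → $11.70
Total tax = $0.56 + $0.65 + $1.19 + $2.62 + $2.86 + $1.22 + $0.54 + $2.23 + $1.66 + $11.70 = $25.23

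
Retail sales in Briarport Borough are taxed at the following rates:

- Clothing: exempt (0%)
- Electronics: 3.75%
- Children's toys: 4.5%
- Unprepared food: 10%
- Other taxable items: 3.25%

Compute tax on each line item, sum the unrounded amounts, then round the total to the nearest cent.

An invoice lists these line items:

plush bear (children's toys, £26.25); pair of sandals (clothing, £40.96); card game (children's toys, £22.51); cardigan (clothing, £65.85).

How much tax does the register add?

Plush bear £26.25: children's toys → 4.5% → £1.18125
Pair of sandals £40.96: clothing → 0% → £0.00
Card game £22.51: children's toys → 4.5% → £1.01295
Cardigan £65.85: clothing → 0% → £0.00
Unrounded tax sum = £2.1942 → £2.19

£2.19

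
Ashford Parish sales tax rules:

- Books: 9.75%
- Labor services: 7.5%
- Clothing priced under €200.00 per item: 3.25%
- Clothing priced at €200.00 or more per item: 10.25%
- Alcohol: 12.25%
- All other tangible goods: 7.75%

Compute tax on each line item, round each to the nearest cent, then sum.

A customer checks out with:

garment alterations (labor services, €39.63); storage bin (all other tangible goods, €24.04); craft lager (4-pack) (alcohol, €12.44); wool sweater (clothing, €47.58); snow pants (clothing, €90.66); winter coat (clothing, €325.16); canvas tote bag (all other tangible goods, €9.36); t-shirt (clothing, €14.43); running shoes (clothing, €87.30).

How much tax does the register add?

€48.22

Garment alterations €39.63: labor services → 7.5% → €2.97
Storage bin €24.04: all other tangible goods → 7.75% → €1.86
Craft lager (4-pack) €12.44: alcohol → 12.25% → €1.52
Wool sweater €47.58: clothing, under €200.00 → 3.25% → €1.55
Snow pants €90.66: clothing, under €200.00 → 3.25% → €2.95
Winter coat €325.16: clothing, €200.00 or more → 10.25% → €33.33
Canvas tote bag €9.36: all other tangible goods → 7.75% → €0.73
T-shirt €14.43: clothing, under €200.00 → 3.25% → €0.47
Running shoes €87.30: clothing, under €200.00 → 3.25% → €2.84
Total tax = €2.97 + €1.86 + €1.52 + €1.55 + €2.95 + €33.33 + €0.73 + €0.47 + €2.84 = €48.22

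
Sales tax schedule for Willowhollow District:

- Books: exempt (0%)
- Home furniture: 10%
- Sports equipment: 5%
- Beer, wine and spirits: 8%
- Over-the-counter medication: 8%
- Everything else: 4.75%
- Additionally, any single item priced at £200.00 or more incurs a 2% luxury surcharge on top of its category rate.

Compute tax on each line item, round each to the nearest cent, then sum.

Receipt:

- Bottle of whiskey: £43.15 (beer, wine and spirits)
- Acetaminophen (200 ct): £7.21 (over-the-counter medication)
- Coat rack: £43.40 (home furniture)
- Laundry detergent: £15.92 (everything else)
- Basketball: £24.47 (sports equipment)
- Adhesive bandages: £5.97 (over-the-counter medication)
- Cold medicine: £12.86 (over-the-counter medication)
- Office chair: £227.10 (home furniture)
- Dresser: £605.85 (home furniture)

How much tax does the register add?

Bottle of whiskey £43.15: beer, wine and spirits → 8% → £3.45
Acetaminophen (200 ct) £7.21: over-the-counter medication → 8% → £0.58
Coat rack £43.40: home furniture → 10% → £4.34
Laundry detergent £15.92: everything else → 4.75% → £0.76
Basketball £24.47: sports equipment → 5% → £1.22
Adhesive bandages £5.97: over-the-counter medication → 8% → £0.48
Cold medicine £12.86: over-the-counter medication → 8% → £1.03
Office chair £227.10: home furniture → 10% + 2% surcharge = 12% → £27.25
Dresser £605.85: home furniture → 10% + 2% surcharge = 12% → £72.70
Total tax = £3.45 + £0.58 + £4.34 + £0.76 + £1.22 + £0.48 + £1.03 + £27.25 + £72.70 = £111.81

£111.81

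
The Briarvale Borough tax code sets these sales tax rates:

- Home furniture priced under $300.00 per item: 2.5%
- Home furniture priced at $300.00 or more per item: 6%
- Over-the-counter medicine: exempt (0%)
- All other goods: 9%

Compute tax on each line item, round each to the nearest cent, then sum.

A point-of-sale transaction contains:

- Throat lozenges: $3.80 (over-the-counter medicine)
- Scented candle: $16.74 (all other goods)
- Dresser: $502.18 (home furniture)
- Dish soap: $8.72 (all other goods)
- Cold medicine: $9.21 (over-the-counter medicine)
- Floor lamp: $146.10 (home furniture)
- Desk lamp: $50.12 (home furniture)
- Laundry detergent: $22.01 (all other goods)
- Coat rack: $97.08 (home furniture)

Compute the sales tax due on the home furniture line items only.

$37.46

Dresser $502.18: home furniture, $300.00 or more → 6% → $30.13
Floor lamp $146.10: home furniture, under $300.00 → 2.5% → $3.65
Desk lamp $50.12: home furniture, under $300.00 → 2.5% → $1.25
Coat rack $97.08: home furniture, under $300.00 → 2.5% → $2.43
Tax on home furniture = $30.13 + $3.65 + $1.25 + $2.43 = $37.46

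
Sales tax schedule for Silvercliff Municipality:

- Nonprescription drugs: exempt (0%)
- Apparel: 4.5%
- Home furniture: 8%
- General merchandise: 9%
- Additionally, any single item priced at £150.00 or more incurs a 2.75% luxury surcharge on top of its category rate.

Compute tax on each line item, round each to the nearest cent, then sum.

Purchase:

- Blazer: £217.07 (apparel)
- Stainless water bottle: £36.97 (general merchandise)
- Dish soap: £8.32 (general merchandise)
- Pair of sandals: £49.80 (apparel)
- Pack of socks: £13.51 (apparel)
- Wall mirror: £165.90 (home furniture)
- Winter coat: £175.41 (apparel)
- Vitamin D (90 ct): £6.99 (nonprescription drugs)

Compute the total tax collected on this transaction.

Blazer £217.07: apparel → 4.5% + 2.75% surcharge = 7.25% → £15.74
Stainless water bottle £36.97: general merchandise → 9% → £3.33
Dish soap £8.32: general merchandise → 9% → £0.75
Pair of sandals £49.80: apparel → 4.5% → £2.24
Pack of socks £13.51: apparel → 4.5% → £0.61
Wall mirror £165.90: home furniture → 8% + 2.75% surcharge = 10.75% → £17.83
Winter coat £175.41: apparel → 4.5% + 2.75% surcharge = 7.25% → £12.72
Vitamin D (90 ct) £6.99: nonprescription drugs → 0% → £0.00
Total tax = £15.74 + £3.33 + £0.75 + £2.24 + £0.61 + £17.83 + £12.72 = £53.22

£53.22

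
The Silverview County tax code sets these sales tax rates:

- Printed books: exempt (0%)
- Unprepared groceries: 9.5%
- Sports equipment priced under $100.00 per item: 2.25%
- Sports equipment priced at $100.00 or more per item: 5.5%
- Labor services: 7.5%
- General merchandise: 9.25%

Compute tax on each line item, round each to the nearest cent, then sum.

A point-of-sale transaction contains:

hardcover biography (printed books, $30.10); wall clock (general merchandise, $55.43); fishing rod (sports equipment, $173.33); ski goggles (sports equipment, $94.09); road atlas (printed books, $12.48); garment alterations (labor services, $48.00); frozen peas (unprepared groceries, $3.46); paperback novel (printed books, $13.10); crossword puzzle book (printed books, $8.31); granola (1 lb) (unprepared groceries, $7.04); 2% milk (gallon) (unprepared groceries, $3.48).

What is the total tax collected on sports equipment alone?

$11.65

Fishing rod $173.33: sports equipment, $100.00 or more → 5.5% → $9.53
Ski goggles $94.09: sports equipment, under $100.00 → 2.25% → $2.12
Tax on sports equipment = $9.53 + $2.12 = $11.65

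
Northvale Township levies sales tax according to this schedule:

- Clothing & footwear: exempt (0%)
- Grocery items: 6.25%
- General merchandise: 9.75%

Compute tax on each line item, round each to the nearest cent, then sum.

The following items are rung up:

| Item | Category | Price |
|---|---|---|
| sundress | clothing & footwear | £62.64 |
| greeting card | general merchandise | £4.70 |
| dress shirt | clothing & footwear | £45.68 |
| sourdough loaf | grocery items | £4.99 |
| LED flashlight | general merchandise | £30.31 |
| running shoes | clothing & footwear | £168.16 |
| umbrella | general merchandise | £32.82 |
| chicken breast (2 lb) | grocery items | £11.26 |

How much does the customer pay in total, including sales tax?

£368.19

Sundress £62.64: clothing & footwear → 0% → £0.00
Greeting card £4.70: general merchandise → 9.75% → £0.46
Dress shirt £45.68: clothing & footwear → 0% → £0.00
Sourdough loaf £4.99: grocery items → 6.25% → £0.31
LED flashlight £30.31: general merchandise → 9.75% → £2.96
Running shoes £168.16: clothing & footwear → 0% → £0.00
Umbrella £32.82: general merchandise → 9.75% → £3.20
Chicken breast (2 lb) £11.26: grocery items → 6.25% → £0.70
Subtotal = £360.56; tax = £7.63; total due = £368.19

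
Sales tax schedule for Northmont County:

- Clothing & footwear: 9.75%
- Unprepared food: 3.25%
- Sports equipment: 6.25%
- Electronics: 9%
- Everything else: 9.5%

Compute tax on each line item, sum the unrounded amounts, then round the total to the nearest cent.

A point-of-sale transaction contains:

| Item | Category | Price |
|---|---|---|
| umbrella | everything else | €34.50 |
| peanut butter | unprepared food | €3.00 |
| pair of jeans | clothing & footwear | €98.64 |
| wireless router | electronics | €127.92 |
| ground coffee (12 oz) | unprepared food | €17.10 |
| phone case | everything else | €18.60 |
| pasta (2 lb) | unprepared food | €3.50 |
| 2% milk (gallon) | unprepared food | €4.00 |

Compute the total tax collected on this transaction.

€27.07

Umbrella €34.50: everything else → 9.5% → €3.2775
Peanut butter €3.00: unprepared food → 3.25% → €0.0975
Pair of jeans €98.64: clothing & footwear → 9.75% → €9.6174
Wireless router €127.92: electronics → 9% → €11.5128
Ground coffee (12 oz) €17.10: unprepared food → 3.25% → €0.55575
Phone case €18.60: everything else → 9.5% → €1.767
Pasta (2 lb) €3.50: unprepared food → 3.25% → €0.11375
2% milk (gallon) €4.00: unprepared food → 3.25% → €0.13
Unrounded tax sum = €27.0717 → €27.07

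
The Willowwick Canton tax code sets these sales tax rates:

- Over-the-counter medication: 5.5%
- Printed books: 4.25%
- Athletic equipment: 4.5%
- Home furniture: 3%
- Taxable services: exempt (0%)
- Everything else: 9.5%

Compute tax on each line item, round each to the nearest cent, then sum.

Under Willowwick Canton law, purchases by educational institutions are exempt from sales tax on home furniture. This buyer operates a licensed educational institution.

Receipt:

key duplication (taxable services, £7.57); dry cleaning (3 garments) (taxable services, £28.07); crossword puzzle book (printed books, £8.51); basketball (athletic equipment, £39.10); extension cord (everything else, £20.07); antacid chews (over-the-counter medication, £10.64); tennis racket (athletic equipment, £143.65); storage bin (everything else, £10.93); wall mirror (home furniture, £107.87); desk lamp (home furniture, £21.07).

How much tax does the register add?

Key duplication £7.57: taxable services → 0% → £0.00
Dry cleaning (3 garments) £28.07: taxable services → 0% → £0.00
Crossword puzzle book £8.51: printed books → 4.25% → £0.36
Basketball £39.10: athletic equipment → 4.5% → £1.76
Extension cord £20.07: everything else → 9.5% → £1.91
Antacid chews £10.64: over-the-counter medication → 5.5% → £0.59
Tennis racket £143.65: athletic equipment → 4.5% → £6.46
Storage bin £10.93: everything else → 9.5% → £1.04
Wall mirror £107.87: home furniture, buyer-exempt → 0% → £0.00
Desk lamp £21.07: home furniture, buyer-exempt → 0% → £0.00
Total tax = £0.36 + £1.76 + £1.91 + £0.59 + £6.46 + £1.04 = £12.12

£12.12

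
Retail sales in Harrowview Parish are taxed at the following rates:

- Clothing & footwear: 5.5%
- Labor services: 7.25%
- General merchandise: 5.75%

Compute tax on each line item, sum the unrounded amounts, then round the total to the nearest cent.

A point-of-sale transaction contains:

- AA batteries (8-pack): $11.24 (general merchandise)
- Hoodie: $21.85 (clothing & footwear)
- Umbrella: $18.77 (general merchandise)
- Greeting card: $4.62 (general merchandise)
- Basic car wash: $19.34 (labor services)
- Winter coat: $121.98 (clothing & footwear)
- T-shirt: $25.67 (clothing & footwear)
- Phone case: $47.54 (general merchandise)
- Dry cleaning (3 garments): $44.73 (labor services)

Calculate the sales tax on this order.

$18.69

AA batteries (8-pack) $11.24: general merchandise → 5.75% → $0.6463
Hoodie $21.85: clothing & footwear → 5.5% → $1.20175
Umbrella $18.77: general merchandise → 5.75% → $1.079275
Greeting card $4.62: general merchandise → 5.75% → $0.26565
Basic car wash $19.34: labor services → 7.25% → $1.40215
Winter coat $121.98: clothing & footwear → 5.5% → $6.7089
T-shirt $25.67: clothing & footwear → 5.5% → $1.41185
Phone case $47.54: general merchandise → 5.75% → $2.73355
Dry cleaning (3 garments) $44.73: labor services → 7.25% → $3.242925
Unrounded tax sum = $18.69235 → $18.69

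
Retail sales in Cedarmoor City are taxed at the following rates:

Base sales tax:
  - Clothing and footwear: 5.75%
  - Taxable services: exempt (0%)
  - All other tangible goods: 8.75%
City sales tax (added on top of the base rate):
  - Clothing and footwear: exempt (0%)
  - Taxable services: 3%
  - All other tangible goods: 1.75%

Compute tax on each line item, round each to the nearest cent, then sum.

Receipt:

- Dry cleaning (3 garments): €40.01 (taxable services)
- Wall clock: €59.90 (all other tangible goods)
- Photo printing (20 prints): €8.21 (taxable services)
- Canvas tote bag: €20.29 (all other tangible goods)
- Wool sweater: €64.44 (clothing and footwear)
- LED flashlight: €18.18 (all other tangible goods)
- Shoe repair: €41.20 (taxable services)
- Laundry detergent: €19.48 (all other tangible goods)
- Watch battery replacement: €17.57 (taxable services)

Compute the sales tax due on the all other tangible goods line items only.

€12.38

Wall clock €59.90: all other tangible goods → 8.75% + 1.75% city = 10.5% → €6.29
Canvas tote bag €20.29: all other tangible goods → 8.75% + 1.75% city = 10.5% → €2.13
LED flashlight €18.18: all other tangible goods → 8.75% + 1.75% city = 10.5% → €1.91
Laundry detergent €19.48: all other tangible goods → 8.75% + 1.75% city = 10.5% → €2.05
Tax on all other tangible goods = €6.29 + €2.13 + €1.91 + €2.05 = €12.38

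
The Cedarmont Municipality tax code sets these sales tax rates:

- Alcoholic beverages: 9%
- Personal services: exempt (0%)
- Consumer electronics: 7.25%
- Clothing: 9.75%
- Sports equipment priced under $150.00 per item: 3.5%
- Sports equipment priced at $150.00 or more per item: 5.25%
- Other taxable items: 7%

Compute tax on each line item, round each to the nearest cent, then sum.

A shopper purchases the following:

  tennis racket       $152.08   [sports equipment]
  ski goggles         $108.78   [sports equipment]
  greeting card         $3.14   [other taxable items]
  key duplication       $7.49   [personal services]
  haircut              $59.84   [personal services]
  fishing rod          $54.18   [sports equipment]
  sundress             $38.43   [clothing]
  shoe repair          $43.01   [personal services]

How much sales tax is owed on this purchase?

$17.66

Tennis racket $152.08: sports equipment, $150.00 or more → 5.25% → $7.98
Ski goggles $108.78: sports equipment, under $150.00 → 3.5% → $3.81
Greeting card $3.14: other taxable items → 7% → $0.22
Key duplication $7.49: personal services → 0% → $0.00
Haircut $59.84: personal services → 0% → $0.00
Fishing rod $54.18: sports equipment, under $150.00 → 3.5% → $1.90
Sundress $38.43: clothing → 9.75% → $3.75
Shoe repair $43.01: personal services → 0% → $0.00
Total tax = $7.98 + $3.81 + $0.22 + $1.90 + $3.75 = $17.66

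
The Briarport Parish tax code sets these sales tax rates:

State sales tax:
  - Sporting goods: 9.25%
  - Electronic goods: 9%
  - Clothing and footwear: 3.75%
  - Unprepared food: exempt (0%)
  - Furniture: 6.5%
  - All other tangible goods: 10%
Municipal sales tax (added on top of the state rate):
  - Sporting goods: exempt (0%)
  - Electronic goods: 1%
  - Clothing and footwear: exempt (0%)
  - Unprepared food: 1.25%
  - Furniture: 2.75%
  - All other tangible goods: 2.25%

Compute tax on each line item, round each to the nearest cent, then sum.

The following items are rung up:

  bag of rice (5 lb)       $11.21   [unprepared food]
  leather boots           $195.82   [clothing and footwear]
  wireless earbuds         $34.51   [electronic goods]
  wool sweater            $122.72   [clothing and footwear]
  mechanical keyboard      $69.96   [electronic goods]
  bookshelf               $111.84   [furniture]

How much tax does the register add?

Bag of rice (5 lb) $11.21: unprepared food → 0% + 1.25% municipal = 1.25% → $0.14
Leather boots $195.82: clothing and footwear → 3.75% + 0% municipal = 3.75% → $7.34
Wireless earbuds $34.51: electronic goods → 9% + 1% municipal = 10% → $3.45
Wool sweater $122.72: clothing and footwear → 3.75% + 0% municipal = 3.75% → $4.60
Mechanical keyboard $69.96: electronic goods → 9% + 1% municipal = 10% → $7.00
Bookshelf $111.84: furniture → 6.5% + 2.75% municipal = 9.25% → $10.35
Total tax = $0.14 + $7.34 + $3.45 + $4.60 + $7.00 + $10.35 = $32.88

$32.88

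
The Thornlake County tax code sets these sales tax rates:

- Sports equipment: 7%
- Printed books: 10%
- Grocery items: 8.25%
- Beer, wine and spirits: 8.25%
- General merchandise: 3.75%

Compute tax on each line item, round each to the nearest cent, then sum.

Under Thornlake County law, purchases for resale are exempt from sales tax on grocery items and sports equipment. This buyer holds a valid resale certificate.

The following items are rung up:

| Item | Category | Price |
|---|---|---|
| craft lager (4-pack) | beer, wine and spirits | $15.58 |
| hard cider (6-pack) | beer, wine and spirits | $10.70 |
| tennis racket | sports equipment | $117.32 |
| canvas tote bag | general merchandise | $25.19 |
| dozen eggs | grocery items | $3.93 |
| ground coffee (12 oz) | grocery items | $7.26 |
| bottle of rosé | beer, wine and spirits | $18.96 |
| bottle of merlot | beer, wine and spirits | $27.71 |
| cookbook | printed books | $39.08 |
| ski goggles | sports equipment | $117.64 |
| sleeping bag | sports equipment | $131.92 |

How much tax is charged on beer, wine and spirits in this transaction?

Craft lager (4-pack) $15.58: beer, wine and spirits → 8.25% → $1.29
Hard cider (6-pack) $10.70: beer, wine and spirits → 8.25% → $0.88
Bottle of rosé $18.96: beer, wine and spirits → 8.25% → $1.56
Bottle of merlot $27.71: beer, wine and spirits → 8.25% → $2.29
Tax on beer, wine and spirits = $1.29 + $0.88 + $1.56 + $2.29 = $6.02

$6.02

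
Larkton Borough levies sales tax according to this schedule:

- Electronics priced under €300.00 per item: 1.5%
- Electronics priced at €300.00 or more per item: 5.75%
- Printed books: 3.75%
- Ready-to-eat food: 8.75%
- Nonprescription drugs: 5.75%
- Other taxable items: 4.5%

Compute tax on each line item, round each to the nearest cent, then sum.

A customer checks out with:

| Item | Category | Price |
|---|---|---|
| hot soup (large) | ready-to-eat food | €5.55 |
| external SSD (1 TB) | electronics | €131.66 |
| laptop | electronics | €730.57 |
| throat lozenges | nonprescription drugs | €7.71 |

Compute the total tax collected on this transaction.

Hot soup (large) €5.55: ready-to-eat food → 8.75% → €0.49
External SSD (1 TB) €131.66: electronics, under €300.00 → 1.5% → €1.97
Laptop €730.57: electronics, €300.00 or more → 5.75% → €42.01
Throat lozenges €7.71: nonprescription drugs → 5.75% → €0.44
Total tax = €0.49 + €1.97 + €42.01 + €0.44 = €44.91

€44.91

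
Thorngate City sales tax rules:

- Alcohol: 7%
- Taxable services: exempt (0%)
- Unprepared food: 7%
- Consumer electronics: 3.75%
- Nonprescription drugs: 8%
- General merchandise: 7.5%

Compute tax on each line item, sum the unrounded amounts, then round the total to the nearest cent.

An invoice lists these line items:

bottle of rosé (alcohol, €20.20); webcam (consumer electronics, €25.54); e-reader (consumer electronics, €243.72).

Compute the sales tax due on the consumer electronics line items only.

Webcam €25.54: consumer electronics → 3.75% → €0.95775
E-reader €243.72: consumer electronics → 3.75% → €9.1395
Tax on consumer electronics: unrounded sum = €10.09725 → €10.10

€10.10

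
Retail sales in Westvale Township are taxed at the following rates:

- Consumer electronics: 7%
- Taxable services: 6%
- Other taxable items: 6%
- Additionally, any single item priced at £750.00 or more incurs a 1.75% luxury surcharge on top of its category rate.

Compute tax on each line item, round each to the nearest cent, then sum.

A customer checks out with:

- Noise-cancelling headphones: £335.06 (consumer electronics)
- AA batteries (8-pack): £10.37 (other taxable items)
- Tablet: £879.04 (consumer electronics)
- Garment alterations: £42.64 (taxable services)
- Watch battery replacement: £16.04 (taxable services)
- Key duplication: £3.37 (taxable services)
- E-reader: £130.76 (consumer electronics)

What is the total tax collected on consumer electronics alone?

Noise-cancelling headphones £335.06: consumer electronics → 7% → £23.45
Tablet £879.04: consumer electronics → 7% + 1.75% surcharge = 8.75% → £76.92
E-reader £130.76: consumer electronics → 7% → £9.15
Tax on consumer electronics = £23.45 + £76.92 + £9.15 = £109.52

£109.52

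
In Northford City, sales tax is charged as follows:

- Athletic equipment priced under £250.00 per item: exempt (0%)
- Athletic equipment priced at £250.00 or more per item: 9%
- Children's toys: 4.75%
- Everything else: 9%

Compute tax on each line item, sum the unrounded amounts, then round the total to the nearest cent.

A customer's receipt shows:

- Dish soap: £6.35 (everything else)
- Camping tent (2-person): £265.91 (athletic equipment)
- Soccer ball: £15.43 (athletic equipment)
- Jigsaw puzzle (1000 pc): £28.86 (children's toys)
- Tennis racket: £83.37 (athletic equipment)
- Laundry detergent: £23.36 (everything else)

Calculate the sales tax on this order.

Dish soap £6.35: everything else → 9% → £0.5715
Camping tent (2-person) £265.91: athletic equipment, £250.00 or more → 9% → £23.9319
Soccer ball £15.43: athletic equipment, under £250.00 → 0% → £0.00
Jigsaw puzzle (1000 pc) £28.86: children's toys → 4.75% → £1.37085
Tennis racket £83.37: athletic equipment, under £250.00 → 0% → £0.00
Laundry detergent £23.36: everything else → 9% → £2.1024
Unrounded tax sum = £27.97665 → £27.98

£27.98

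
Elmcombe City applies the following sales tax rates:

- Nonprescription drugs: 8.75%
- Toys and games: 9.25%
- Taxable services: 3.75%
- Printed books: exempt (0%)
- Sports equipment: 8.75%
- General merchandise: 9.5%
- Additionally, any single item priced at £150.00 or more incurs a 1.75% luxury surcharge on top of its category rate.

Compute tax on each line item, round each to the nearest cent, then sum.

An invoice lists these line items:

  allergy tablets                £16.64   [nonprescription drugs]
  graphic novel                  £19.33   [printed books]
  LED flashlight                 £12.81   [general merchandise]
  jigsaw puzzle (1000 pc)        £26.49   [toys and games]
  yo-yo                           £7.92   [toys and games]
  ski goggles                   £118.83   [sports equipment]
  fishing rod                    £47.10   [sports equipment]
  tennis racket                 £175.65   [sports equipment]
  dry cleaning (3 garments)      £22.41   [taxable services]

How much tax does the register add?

£39.66

Allergy tablets £16.64: nonprescription drugs → 8.75% → £1.46
Graphic novel £19.33: printed books → 0% → £0.00
LED flashlight £12.81: general merchandise → 9.5% → £1.22
Jigsaw puzzle (1000 pc) £26.49: toys and games → 9.25% → £2.45
Yo-yo £7.92: toys and games → 9.25% → £0.73
Ski goggles £118.83: sports equipment → 8.75% → £10.40
Fishing rod £47.10: sports equipment → 8.75% → £4.12
Tennis racket £175.65: sports equipment → 8.75% + 1.75% surcharge = 10.5% → £18.44
Dry cleaning (3 garments) £22.41: taxable services → 3.75% → £0.84
Total tax = £1.46 + £1.22 + £2.45 + £0.73 + £10.40 + £4.12 + £18.44 + £0.84 = £39.66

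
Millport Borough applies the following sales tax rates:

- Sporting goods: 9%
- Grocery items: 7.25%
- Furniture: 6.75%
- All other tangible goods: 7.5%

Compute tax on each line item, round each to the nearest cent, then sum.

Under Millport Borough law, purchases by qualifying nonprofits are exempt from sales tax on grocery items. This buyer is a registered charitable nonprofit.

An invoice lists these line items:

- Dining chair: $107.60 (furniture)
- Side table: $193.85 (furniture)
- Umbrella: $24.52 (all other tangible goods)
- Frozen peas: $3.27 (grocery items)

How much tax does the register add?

$22.18

Dining chair $107.60: furniture → 6.75% → $7.26
Side table $193.85: furniture → 6.75% → $13.08
Umbrella $24.52: all other tangible goods → 7.5% → $1.84
Frozen peas $3.27: grocery items, buyer-exempt → 0% → $0.00
Total tax = $7.26 + $13.08 + $1.84 = $22.18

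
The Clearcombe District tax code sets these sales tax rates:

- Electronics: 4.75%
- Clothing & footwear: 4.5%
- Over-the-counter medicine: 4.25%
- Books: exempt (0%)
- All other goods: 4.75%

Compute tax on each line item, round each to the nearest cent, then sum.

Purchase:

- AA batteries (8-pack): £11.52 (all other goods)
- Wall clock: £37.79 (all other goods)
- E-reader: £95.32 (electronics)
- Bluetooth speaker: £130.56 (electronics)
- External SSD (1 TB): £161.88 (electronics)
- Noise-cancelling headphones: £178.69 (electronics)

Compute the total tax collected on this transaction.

AA batteries (8-pack) £11.52: all other goods → 4.75% → £0.55
Wall clock £37.79: all other goods → 4.75% → £1.80
E-reader £95.32: electronics → 4.75% → £4.53
Bluetooth speaker £130.56: electronics → 4.75% → £6.20
External SSD (1 TB) £161.88: electronics → 4.75% → £7.69
Noise-cancelling headphones £178.69: electronics → 4.75% → £8.49
Total tax = £0.55 + £1.80 + £4.53 + £6.20 + £7.69 + £8.49 = £29.26

£29.26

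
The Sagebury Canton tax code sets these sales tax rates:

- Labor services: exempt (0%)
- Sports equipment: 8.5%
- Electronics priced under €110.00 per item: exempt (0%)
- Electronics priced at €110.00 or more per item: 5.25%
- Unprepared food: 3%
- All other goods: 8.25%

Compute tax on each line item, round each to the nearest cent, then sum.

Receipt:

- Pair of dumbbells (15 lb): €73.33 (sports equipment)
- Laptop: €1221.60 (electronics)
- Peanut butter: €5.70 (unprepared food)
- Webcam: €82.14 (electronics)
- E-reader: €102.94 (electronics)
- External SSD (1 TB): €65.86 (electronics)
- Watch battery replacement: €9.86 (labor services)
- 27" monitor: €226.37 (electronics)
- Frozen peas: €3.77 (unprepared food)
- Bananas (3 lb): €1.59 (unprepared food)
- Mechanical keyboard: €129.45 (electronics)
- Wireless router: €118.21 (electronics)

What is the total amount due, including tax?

Pair of dumbbells (15 lb) €73.33: sports equipment → 8.5% → €6.23
Laptop €1221.60: electronics, €110.00 or more → 5.25% → €64.13
Peanut butter €5.70: unprepared food → 3% → €0.17
Webcam €82.14: electronics, under €110.00 → 0% → €0.00
E-reader €102.94: electronics, under €110.00 → 0% → €0.00
External SSD (1 TB) €65.86: electronics, under €110.00 → 0% → €0.00
Watch battery replacement €9.86: labor services → 0% → €0.00
27" monitor €226.37: electronics, €110.00 or more → 5.25% → €11.88
Frozen peas €3.77: unprepared food → 3% → €0.11
Bananas (3 lb) €1.59: unprepared food → 3% → €0.05
Mechanical keyboard €129.45: electronics, €110.00 or more → 5.25% → €6.80
Wireless router €118.21: electronics, €110.00 or more → 5.25% → €6.21
Subtotal = €2040.82; tax = €95.58; total due = €2136.40

€2136.40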